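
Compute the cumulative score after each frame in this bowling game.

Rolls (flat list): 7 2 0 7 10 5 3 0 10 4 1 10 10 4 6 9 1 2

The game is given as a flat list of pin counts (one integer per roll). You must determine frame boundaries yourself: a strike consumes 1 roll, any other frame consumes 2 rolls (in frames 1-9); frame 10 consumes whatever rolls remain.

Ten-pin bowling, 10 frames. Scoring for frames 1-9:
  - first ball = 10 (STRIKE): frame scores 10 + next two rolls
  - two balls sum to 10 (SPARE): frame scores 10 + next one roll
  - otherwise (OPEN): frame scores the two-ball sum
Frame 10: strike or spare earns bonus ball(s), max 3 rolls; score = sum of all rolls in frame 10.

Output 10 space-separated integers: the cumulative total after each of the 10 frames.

Frame 1: OPEN (7+2=9). Cumulative: 9
Frame 2: OPEN (0+7=7). Cumulative: 16
Frame 3: STRIKE. 10 + next two rolls (5+3) = 18. Cumulative: 34
Frame 4: OPEN (5+3=8). Cumulative: 42
Frame 5: SPARE (0+10=10). 10 + next roll (4) = 14. Cumulative: 56
Frame 6: OPEN (4+1=5). Cumulative: 61
Frame 7: STRIKE. 10 + next two rolls (10+4) = 24. Cumulative: 85
Frame 8: STRIKE. 10 + next two rolls (4+6) = 20. Cumulative: 105
Frame 9: SPARE (4+6=10). 10 + next roll (9) = 19. Cumulative: 124
Frame 10: SPARE. Sum of all frame-10 rolls (9+1+2) = 12. Cumulative: 136

Answer: 9 16 34 42 56 61 85 105 124 136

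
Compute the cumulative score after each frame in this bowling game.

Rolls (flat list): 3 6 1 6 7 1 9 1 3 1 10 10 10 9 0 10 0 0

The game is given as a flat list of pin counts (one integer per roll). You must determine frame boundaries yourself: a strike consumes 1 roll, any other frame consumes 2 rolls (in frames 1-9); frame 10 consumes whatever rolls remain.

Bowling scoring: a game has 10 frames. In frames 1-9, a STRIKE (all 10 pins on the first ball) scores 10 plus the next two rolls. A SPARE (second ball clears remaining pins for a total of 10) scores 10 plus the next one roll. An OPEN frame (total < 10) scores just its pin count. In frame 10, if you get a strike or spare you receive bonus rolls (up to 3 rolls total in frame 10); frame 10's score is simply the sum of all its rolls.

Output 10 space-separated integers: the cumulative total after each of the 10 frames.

Frame 1: OPEN (3+6=9). Cumulative: 9
Frame 2: OPEN (1+6=7). Cumulative: 16
Frame 3: OPEN (7+1=8). Cumulative: 24
Frame 4: SPARE (9+1=10). 10 + next roll (3) = 13. Cumulative: 37
Frame 5: OPEN (3+1=4). Cumulative: 41
Frame 6: STRIKE. 10 + next two rolls (10+10) = 30. Cumulative: 71
Frame 7: STRIKE. 10 + next two rolls (10+9) = 29. Cumulative: 100
Frame 8: STRIKE. 10 + next two rolls (9+0) = 19. Cumulative: 119
Frame 9: OPEN (9+0=9). Cumulative: 128
Frame 10: STRIKE. Sum of all frame-10 rolls (10+0+0) = 10. Cumulative: 138

Answer: 9 16 24 37 41 71 100 119 128 138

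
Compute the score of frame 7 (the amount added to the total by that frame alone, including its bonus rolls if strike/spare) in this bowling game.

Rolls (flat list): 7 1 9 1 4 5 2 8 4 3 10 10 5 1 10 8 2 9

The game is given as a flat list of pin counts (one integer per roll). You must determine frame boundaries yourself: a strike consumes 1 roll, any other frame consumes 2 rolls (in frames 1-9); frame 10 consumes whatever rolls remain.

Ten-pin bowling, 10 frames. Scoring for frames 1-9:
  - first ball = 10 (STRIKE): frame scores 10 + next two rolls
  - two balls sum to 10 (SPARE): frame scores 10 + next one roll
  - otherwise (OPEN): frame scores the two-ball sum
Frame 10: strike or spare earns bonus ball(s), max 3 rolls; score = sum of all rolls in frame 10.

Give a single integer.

Frame 1: OPEN (7+1=8). Cumulative: 8
Frame 2: SPARE (9+1=10). 10 + next roll (4) = 14. Cumulative: 22
Frame 3: OPEN (4+5=9). Cumulative: 31
Frame 4: SPARE (2+8=10). 10 + next roll (4) = 14. Cumulative: 45
Frame 5: OPEN (4+3=7). Cumulative: 52
Frame 6: STRIKE. 10 + next two rolls (10+5) = 25. Cumulative: 77
Frame 7: STRIKE. 10 + next two rolls (5+1) = 16. Cumulative: 93
Frame 8: OPEN (5+1=6). Cumulative: 99
Frame 9: STRIKE. 10 + next two rolls (8+2) = 20. Cumulative: 119

Answer: 16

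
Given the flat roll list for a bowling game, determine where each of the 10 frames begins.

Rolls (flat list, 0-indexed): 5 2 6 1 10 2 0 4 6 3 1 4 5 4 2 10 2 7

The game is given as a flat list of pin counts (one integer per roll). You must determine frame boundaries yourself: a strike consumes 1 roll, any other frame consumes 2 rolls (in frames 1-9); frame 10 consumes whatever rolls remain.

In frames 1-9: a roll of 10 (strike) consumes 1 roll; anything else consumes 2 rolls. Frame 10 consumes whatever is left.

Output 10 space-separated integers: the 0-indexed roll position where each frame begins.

Frame 1 starts at roll index 0: rolls=5,2 (sum=7), consumes 2 rolls
Frame 2 starts at roll index 2: rolls=6,1 (sum=7), consumes 2 rolls
Frame 3 starts at roll index 4: roll=10 (strike), consumes 1 roll
Frame 4 starts at roll index 5: rolls=2,0 (sum=2), consumes 2 rolls
Frame 5 starts at roll index 7: rolls=4,6 (sum=10), consumes 2 rolls
Frame 6 starts at roll index 9: rolls=3,1 (sum=4), consumes 2 rolls
Frame 7 starts at roll index 11: rolls=4,5 (sum=9), consumes 2 rolls
Frame 8 starts at roll index 13: rolls=4,2 (sum=6), consumes 2 rolls
Frame 9 starts at roll index 15: roll=10 (strike), consumes 1 roll
Frame 10 starts at roll index 16: 2 remaining rolls

Answer: 0 2 4 5 7 9 11 13 15 16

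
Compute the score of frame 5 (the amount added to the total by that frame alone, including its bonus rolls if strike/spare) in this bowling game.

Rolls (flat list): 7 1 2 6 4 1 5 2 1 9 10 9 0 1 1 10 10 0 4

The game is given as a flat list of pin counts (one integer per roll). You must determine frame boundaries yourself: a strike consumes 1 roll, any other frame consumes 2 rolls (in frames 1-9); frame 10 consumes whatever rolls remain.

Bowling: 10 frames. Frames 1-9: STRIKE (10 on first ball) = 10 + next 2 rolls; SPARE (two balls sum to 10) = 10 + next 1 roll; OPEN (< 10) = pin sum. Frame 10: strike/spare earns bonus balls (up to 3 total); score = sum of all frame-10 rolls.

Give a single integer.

Frame 1: OPEN (7+1=8). Cumulative: 8
Frame 2: OPEN (2+6=8). Cumulative: 16
Frame 3: OPEN (4+1=5). Cumulative: 21
Frame 4: OPEN (5+2=7). Cumulative: 28
Frame 5: SPARE (1+9=10). 10 + next roll (10) = 20. Cumulative: 48
Frame 6: STRIKE. 10 + next two rolls (9+0) = 19. Cumulative: 67
Frame 7: OPEN (9+0=9). Cumulative: 76

Answer: 20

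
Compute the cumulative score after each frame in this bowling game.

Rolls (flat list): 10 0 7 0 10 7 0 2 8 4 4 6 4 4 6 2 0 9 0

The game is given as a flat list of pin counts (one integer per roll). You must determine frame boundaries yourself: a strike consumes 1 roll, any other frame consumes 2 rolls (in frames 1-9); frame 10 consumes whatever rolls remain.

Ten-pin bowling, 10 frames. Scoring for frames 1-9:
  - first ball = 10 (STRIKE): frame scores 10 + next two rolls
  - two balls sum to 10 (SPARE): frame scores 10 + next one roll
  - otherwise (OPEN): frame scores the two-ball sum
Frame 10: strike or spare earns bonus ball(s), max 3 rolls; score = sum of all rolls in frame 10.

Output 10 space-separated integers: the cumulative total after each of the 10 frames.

Answer: 17 24 41 48 62 70 84 96 98 107

Derivation:
Frame 1: STRIKE. 10 + next two rolls (0+7) = 17. Cumulative: 17
Frame 2: OPEN (0+7=7). Cumulative: 24
Frame 3: SPARE (0+10=10). 10 + next roll (7) = 17. Cumulative: 41
Frame 4: OPEN (7+0=7). Cumulative: 48
Frame 5: SPARE (2+8=10). 10 + next roll (4) = 14. Cumulative: 62
Frame 6: OPEN (4+4=8). Cumulative: 70
Frame 7: SPARE (6+4=10). 10 + next roll (4) = 14. Cumulative: 84
Frame 8: SPARE (4+6=10). 10 + next roll (2) = 12. Cumulative: 96
Frame 9: OPEN (2+0=2). Cumulative: 98
Frame 10: OPEN. Sum of all frame-10 rolls (9+0) = 9. Cumulative: 107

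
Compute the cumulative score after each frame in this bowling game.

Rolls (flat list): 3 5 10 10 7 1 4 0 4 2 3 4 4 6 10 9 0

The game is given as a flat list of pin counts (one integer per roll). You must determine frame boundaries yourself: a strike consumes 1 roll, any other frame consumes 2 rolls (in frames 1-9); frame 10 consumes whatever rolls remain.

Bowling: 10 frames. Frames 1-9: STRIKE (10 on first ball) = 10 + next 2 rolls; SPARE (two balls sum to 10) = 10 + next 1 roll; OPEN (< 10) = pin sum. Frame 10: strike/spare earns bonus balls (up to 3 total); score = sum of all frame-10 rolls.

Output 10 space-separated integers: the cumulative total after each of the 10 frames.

Frame 1: OPEN (3+5=8). Cumulative: 8
Frame 2: STRIKE. 10 + next two rolls (10+7) = 27. Cumulative: 35
Frame 3: STRIKE. 10 + next two rolls (7+1) = 18. Cumulative: 53
Frame 4: OPEN (7+1=8). Cumulative: 61
Frame 5: OPEN (4+0=4). Cumulative: 65
Frame 6: OPEN (4+2=6). Cumulative: 71
Frame 7: OPEN (3+4=7). Cumulative: 78
Frame 8: SPARE (4+6=10). 10 + next roll (10) = 20. Cumulative: 98
Frame 9: STRIKE. 10 + next two rolls (9+0) = 19. Cumulative: 117
Frame 10: OPEN. Sum of all frame-10 rolls (9+0) = 9. Cumulative: 126

Answer: 8 35 53 61 65 71 78 98 117 126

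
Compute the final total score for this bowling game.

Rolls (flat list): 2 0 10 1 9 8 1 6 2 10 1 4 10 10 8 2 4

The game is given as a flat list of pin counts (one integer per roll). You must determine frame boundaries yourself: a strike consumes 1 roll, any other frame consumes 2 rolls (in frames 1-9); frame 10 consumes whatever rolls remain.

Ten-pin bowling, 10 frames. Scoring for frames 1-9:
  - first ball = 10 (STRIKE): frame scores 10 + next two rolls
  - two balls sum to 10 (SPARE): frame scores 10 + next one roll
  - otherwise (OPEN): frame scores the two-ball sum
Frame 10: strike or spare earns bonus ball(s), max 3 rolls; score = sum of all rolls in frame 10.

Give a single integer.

Answer: 139

Derivation:
Frame 1: OPEN (2+0=2). Cumulative: 2
Frame 2: STRIKE. 10 + next two rolls (1+9) = 20. Cumulative: 22
Frame 3: SPARE (1+9=10). 10 + next roll (8) = 18. Cumulative: 40
Frame 4: OPEN (8+1=9). Cumulative: 49
Frame 5: OPEN (6+2=8). Cumulative: 57
Frame 6: STRIKE. 10 + next two rolls (1+4) = 15. Cumulative: 72
Frame 7: OPEN (1+4=5). Cumulative: 77
Frame 8: STRIKE. 10 + next two rolls (10+8) = 28. Cumulative: 105
Frame 9: STRIKE. 10 + next two rolls (8+2) = 20. Cumulative: 125
Frame 10: SPARE. Sum of all frame-10 rolls (8+2+4) = 14. Cumulative: 139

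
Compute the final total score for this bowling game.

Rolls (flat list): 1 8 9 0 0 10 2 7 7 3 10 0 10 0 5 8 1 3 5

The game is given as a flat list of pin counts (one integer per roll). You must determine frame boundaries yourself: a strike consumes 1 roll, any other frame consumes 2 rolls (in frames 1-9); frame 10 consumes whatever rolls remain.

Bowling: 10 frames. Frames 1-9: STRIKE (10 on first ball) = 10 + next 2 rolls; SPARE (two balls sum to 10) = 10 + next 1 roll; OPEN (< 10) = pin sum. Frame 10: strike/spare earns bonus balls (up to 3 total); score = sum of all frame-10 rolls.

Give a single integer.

Answer: 111

Derivation:
Frame 1: OPEN (1+8=9). Cumulative: 9
Frame 2: OPEN (9+0=9). Cumulative: 18
Frame 3: SPARE (0+10=10). 10 + next roll (2) = 12. Cumulative: 30
Frame 4: OPEN (2+7=9). Cumulative: 39
Frame 5: SPARE (7+3=10). 10 + next roll (10) = 20. Cumulative: 59
Frame 6: STRIKE. 10 + next two rolls (0+10) = 20. Cumulative: 79
Frame 7: SPARE (0+10=10). 10 + next roll (0) = 10. Cumulative: 89
Frame 8: OPEN (0+5=5). Cumulative: 94
Frame 9: OPEN (8+1=9). Cumulative: 103
Frame 10: OPEN. Sum of all frame-10 rolls (3+5) = 8. Cumulative: 111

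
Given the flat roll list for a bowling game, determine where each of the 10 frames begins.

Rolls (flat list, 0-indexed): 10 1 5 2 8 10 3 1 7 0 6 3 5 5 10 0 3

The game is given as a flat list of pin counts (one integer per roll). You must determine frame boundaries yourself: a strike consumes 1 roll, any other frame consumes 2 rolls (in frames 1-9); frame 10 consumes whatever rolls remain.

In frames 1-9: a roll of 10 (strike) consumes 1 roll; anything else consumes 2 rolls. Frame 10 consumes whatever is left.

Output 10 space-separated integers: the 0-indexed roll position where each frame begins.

Frame 1 starts at roll index 0: roll=10 (strike), consumes 1 roll
Frame 2 starts at roll index 1: rolls=1,5 (sum=6), consumes 2 rolls
Frame 3 starts at roll index 3: rolls=2,8 (sum=10), consumes 2 rolls
Frame 4 starts at roll index 5: roll=10 (strike), consumes 1 roll
Frame 5 starts at roll index 6: rolls=3,1 (sum=4), consumes 2 rolls
Frame 6 starts at roll index 8: rolls=7,0 (sum=7), consumes 2 rolls
Frame 7 starts at roll index 10: rolls=6,3 (sum=9), consumes 2 rolls
Frame 8 starts at roll index 12: rolls=5,5 (sum=10), consumes 2 rolls
Frame 9 starts at roll index 14: roll=10 (strike), consumes 1 roll
Frame 10 starts at roll index 15: 2 remaining rolls

Answer: 0 1 3 5 6 8 10 12 14 15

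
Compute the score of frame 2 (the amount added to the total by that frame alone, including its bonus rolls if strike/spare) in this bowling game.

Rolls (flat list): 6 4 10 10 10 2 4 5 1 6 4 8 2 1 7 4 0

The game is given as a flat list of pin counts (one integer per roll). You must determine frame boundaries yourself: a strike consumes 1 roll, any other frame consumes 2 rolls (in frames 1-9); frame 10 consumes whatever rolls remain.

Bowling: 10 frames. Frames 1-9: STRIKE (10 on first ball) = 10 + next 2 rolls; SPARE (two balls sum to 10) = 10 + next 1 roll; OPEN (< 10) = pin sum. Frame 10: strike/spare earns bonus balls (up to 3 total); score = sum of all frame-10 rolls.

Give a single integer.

Frame 1: SPARE (6+4=10). 10 + next roll (10) = 20. Cumulative: 20
Frame 2: STRIKE. 10 + next two rolls (10+10) = 30. Cumulative: 50
Frame 3: STRIKE. 10 + next two rolls (10+2) = 22. Cumulative: 72
Frame 4: STRIKE. 10 + next two rolls (2+4) = 16. Cumulative: 88

Answer: 30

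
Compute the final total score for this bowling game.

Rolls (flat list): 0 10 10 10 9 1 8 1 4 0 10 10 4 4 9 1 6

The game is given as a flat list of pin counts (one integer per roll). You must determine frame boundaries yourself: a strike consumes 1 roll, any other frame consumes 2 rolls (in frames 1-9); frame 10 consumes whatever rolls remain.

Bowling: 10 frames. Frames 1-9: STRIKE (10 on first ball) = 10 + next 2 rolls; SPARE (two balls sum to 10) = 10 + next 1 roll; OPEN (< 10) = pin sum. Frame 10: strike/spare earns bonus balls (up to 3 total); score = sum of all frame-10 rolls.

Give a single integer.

Frame 1: SPARE (0+10=10). 10 + next roll (10) = 20. Cumulative: 20
Frame 2: STRIKE. 10 + next two rolls (10+9) = 29. Cumulative: 49
Frame 3: STRIKE. 10 + next two rolls (9+1) = 20. Cumulative: 69
Frame 4: SPARE (9+1=10). 10 + next roll (8) = 18. Cumulative: 87
Frame 5: OPEN (8+1=9). Cumulative: 96
Frame 6: OPEN (4+0=4). Cumulative: 100
Frame 7: STRIKE. 10 + next two rolls (10+4) = 24. Cumulative: 124
Frame 8: STRIKE. 10 + next two rolls (4+4) = 18. Cumulative: 142
Frame 9: OPEN (4+4=8). Cumulative: 150
Frame 10: SPARE. Sum of all frame-10 rolls (9+1+6) = 16. Cumulative: 166

Answer: 166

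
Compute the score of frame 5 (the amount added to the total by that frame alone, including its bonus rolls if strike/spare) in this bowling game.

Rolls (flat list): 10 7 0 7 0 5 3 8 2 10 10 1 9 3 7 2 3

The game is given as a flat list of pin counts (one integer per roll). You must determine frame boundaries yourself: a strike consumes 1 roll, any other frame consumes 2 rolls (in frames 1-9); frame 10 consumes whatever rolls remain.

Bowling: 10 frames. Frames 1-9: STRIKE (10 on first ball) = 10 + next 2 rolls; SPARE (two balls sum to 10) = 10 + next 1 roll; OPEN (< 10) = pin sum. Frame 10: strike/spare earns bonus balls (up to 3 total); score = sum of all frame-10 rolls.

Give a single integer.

Answer: 20

Derivation:
Frame 1: STRIKE. 10 + next two rolls (7+0) = 17. Cumulative: 17
Frame 2: OPEN (7+0=7). Cumulative: 24
Frame 3: OPEN (7+0=7). Cumulative: 31
Frame 4: OPEN (5+3=8). Cumulative: 39
Frame 5: SPARE (8+2=10). 10 + next roll (10) = 20. Cumulative: 59
Frame 6: STRIKE. 10 + next two rolls (10+1) = 21. Cumulative: 80
Frame 7: STRIKE. 10 + next two rolls (1+9) = 20. Cumulative: 100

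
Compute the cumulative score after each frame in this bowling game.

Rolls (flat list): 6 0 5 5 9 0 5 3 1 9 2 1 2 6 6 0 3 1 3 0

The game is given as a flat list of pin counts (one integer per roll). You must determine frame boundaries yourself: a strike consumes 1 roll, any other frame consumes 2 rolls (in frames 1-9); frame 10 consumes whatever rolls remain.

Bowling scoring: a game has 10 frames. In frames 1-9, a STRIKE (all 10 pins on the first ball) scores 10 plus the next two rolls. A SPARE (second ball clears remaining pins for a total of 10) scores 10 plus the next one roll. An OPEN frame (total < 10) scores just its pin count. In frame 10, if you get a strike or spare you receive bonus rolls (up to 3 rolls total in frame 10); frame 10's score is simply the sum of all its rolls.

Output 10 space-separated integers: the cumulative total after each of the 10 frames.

Answer: 6 25 34 42 54 57 65 71 75 78

Derivation:
Frame 1: OPEN (6+0=6). Cumulative: 6
Frame 2: SPARE (5+5=10). 10 + next roll (9) = 19. Cumulative: 25
Frame 3: OPEN (9+0=9). Cumulative: 34
Frame 4: OPEN (5+3=8). Cumulative: 42
Frame 5: SPARE (1+9=10). 10 + next roll (2) = 12. Cumulative: 54
Frame 6: OPEN (2+1=3). Cumulative: 57
Frame 7: OPEN (2+6=8). Cumulative: 65
Frame 8: OPEN (6+0=6). Cumulative: 71
Frame 9: OPEN (3+1=4). Cumulative: 75
Frame 10: OPEN. Sum of all frame-10 rolls (3+0) = 3. Cumulative: 78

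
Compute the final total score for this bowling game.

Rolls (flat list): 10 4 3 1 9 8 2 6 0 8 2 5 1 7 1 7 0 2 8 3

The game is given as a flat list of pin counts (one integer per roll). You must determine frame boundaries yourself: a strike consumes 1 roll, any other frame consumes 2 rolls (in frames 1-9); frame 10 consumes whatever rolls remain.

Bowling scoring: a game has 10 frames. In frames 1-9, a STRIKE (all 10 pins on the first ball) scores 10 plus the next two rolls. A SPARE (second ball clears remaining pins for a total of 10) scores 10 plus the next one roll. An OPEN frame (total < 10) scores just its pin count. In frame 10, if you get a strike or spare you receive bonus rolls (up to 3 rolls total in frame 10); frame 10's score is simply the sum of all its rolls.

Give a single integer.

Answer: 113

Derivation:
Frame 1: STRIKE. 10 + next two rolls (4+3) = 17. Cumulative: 17
Frame 2: OPEN (4+3=7). Cumulative: 24
Frame 3: SPARE (1+9=10). 10 + next roll (8) = 18. Cumulative: 42
Frame 4: SPARE (8+2=10). 10 + next roll (6) = 16. Cumulative: 58
Frame 5: OPEN (6+0=6). Cumulative: 64
Frame 6: SPARE (8+2=10). 10 + next roll (5) = 15. Cumulative: 79
Frame 7: OPEN (5+1=6). Cumulative: 85
Frame 8: OPEN (7+1=8). Cumulative: 93
Frame 9: OPEN (7+0=7). Cumulative: 100
Frame 10: SPARE. Sum of all frame-10 rolls (2+8+3) = 13. Cumulative: 113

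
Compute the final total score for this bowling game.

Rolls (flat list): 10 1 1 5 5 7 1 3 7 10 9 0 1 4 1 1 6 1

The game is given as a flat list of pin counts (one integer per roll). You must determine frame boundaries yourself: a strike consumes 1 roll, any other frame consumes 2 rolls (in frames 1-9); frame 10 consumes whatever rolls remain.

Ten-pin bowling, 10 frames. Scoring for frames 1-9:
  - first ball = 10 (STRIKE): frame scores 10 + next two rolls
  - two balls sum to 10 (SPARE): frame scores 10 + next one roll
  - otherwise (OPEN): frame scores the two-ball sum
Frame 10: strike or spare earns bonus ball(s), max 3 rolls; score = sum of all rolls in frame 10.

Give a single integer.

Frame 1: STRIKE. 10 + next two rolls (1+1) = 12. Cumulative: 12
Frame 2: OPEN (1+1=2). Cumulative: 14
Frame 3: SPARE (5+5=10). 10 + next roll (7) = 17. Cumulative: 31
Frame 4: OPEN (7+1=8). Cumulative: 39
Frame 5: SPARE (3+7=10). 10 + next roll (10) = 20. Cumulative: 59
Frame 6: STRIKE. 10 + next two rolls (9+0) = 19. Cumulative: 78
Frame 7: OPEN (9+0=9). Cumulative: 87
Frame 8: OPEN (1+4=5). Cumulative: 92
Frame 9: OPEN (1+1=2). Cumulative: 94
Frame 10: OPEN. Sum of all frame-10 rolls (6+1) = 7. Cumulative: 101

Answer: 101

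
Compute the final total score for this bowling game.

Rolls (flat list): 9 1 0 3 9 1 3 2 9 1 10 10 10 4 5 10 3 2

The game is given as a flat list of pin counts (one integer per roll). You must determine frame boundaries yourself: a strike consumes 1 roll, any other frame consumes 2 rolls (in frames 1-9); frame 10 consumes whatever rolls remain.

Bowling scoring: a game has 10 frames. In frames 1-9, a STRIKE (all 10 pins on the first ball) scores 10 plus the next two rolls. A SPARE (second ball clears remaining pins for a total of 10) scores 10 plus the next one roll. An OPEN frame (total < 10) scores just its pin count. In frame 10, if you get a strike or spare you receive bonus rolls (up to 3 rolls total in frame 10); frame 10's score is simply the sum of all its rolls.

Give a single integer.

Frame 1: SPARE (9+1=10). 10 + next roll (0) = 10. Cumulative: 10
Frame 2: OPEN (0+3=3). Cumulative: 13
Frame 3: SPARE (9+1=10). 10 + next roll (3) = 13. Cumulative: 26
Frame 4: OPEN (3+2=5). Cumulative: 31
Frame 5: SPARE (9+1=10). 10 + next roll (10) = 20. Cumulative: 51
Frame 6: STRIKE. 10 + next two rolls (10+10) = 30. Cumulative: 81
Frame 7: STRIKE. 10 + next two rolls (10+4) = 24. Cumulative: 105
Frame 8: STRIKE. 10 + next two rolls (4+5) = 19. Cumulative: 124
Frame 9: OPEN (4+5=9). Cumulative: 133
Frame 10: STRIKE. Sum of all frame-10 rolls (10+3+2) = 15. Cumulative: 148

Answer: 148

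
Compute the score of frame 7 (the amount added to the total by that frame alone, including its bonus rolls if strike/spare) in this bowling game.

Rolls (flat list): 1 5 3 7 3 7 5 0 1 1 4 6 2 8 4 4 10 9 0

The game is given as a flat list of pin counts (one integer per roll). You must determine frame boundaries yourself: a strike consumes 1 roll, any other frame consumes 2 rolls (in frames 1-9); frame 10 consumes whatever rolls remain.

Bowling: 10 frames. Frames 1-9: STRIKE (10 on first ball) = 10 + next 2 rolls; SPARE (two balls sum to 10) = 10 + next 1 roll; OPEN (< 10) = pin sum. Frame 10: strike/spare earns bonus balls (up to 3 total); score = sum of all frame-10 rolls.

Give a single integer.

Answer: 14

Derivation:
Frame 1: OPEN (1+5=6). Cumulative: 6
Frame 2: SPARE (3+7=10). 10 + next roll (3) = 13. Cumulative: 19
Frame 3: SPARE (3+7=10). 10 + next roll (5) = 15. Cumulative: 34
Frame 4: OPEN (5+0=5). Cumulative: 39
Frame 5: OPEN (1+1=2). Cumulative: 41
Frame 6: SPARE (4+6=10). 10 + next roll (2) = 12. Cumulative: 53
Frame 7: SPARE (2+8=10). 10 + next roll (4) = 14. Cumulative: 67
Frame 8: OPEN (4+4=8). Cumulative: 75
Frame 9: STRIKE. 10 + next two rolls (9+0) = 19. Cumulative: 94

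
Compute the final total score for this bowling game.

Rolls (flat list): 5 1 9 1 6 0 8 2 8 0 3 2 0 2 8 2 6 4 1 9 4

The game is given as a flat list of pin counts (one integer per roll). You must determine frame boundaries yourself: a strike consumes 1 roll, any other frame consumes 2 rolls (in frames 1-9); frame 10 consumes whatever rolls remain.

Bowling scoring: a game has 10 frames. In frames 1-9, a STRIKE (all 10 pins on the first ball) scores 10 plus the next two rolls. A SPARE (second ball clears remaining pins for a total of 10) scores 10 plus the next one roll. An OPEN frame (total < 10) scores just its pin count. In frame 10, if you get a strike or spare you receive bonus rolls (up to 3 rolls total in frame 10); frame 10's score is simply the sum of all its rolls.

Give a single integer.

Answer: 102

Derivation:
Frame 1: OPEN (5+1=6). Cumulative: 6
Frame 2: SPARE (9+1=10). 10 + next roll (6) = 16. Cumulative: 22
Frame 3: OPEN (6+0=6). Cumulative: 28
Frame 4: SPARE (8+2=10). 10 + next roll (8) = 18. Cumulative: 46
Frame 5: OPEN (8+0=8). Cumulative: 54
Frame 6: OPEN (3+2=5). Cumulative: 59
Frame 7: OPEN (0+2=2). Cumulative: 61
Frame 8: SPARE (8+2=10). 10 + next roll (6) = 16. Cumulative: 77
Frame 9: SPARE (6+4=10). 10 + next roll (1) = 11. Cumulative: 88
Frame 10: SPARE. Sum of all frame-10 rolls (1+9+4) = 14. Cumulative: 102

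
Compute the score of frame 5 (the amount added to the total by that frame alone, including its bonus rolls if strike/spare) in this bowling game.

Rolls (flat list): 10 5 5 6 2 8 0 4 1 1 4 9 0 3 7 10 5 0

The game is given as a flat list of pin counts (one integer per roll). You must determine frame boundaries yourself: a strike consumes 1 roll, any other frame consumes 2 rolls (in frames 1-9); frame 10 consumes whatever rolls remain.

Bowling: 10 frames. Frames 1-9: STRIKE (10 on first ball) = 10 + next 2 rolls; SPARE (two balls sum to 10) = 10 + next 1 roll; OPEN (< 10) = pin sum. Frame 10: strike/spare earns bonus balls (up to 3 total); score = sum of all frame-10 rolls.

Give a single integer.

Answer: 5

Derivation:
Frame 1: STRIKE. 10 + next two rolls (5+5) = 20. Cumulative: 20
Frame 2: SPARE (5+5=10). 10 + next roll (6) = 16. Cumulative: 36
Frame 3: OPEN (6+2=8). Cumulative: 44
Frame 4: OPEN (8+0=8). Cumulative: 52
Frame 5: OPEN (4+1=5). Cumulative: 57
Frame 6: OPEN (1+4=5). Cumulative: 62
Frame 7: OPEN (9+0=9). Cumulative: 71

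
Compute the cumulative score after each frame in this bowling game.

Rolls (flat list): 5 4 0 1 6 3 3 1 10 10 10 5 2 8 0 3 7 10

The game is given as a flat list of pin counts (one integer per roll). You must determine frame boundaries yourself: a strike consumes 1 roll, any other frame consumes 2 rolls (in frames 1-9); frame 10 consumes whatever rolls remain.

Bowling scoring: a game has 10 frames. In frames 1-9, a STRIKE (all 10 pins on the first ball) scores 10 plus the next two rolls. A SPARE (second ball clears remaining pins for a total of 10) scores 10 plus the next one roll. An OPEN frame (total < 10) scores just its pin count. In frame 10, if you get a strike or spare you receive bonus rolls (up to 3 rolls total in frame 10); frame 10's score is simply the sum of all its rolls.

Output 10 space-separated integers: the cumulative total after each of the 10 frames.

Answer: 9 10 19 23 53 78 95 102 110 130

Derivation:
Frame 1: OPEN (5+4=9). Cumulative: 9
Frame 2: OPEN (0+1=1). Cumulative: 10
Frame 3: OPEN (6+3=9). Cumulative: 19
Frame 4: OPEN (3+1=4). Cumulative: 23
Frame 5: STRIKE. 10 + next two rolls (10+10) = 30. Cumulative: 53
Frame 6: STRIKE. 10 + next two rolls (10+5) = 25. Cumulative: 78
Frame 7: STRIKE. 10 + next two rolls (5+2) = 17. Cumulative: 95
Frame 8: OPEN (5+2=7). Cumulative: 102
Frame 9: OPEN (8+0=8). Cumulative: 110
Frame 10: SPARE. Sum of all frame-10 rolls (3+7+10) = 20. Cumulative: 130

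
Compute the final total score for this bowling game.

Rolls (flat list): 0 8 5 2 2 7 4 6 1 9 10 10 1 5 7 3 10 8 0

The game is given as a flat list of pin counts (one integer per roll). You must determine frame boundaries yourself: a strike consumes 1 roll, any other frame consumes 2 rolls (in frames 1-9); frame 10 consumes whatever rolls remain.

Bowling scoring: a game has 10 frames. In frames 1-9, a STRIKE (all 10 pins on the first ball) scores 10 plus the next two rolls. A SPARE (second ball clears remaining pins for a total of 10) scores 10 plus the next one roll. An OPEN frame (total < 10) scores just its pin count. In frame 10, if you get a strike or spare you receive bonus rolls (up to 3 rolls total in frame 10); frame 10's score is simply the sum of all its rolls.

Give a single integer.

Answer: 136

Derivation:
Frame 1: OPEN (0+8=8). Cumulative: 8
Frame 2: OPEN (5+2=7). Cumulative: 15
Frame 3: OPEN (2+7=9). Cumulative: 24
Frame 4: SPARE (4+6=10). 10 + next roll (1) = 11. Cumulative: 35
Frame 5: SPARE (1+9=10). 10 + next roll (10) = 20. Cumulative: 55
Frame 6: STRIKE. 10 + next two rolls (10+1) = 21. Cumulative: 76
Frame 7: STRIKE. 10 + next two rolls (1+5) = 16. Cumulative: 92
Frame 8: OPEN (1+5=6). Cumulative: 98
Frame 9: SPARE (7+3=10). 10 + next roll (10) = 20. Cumulative: 118
Frame 10: STRIKE. Sum of all frame-10 rolls (10+8+0) = 18. Cumulative: 136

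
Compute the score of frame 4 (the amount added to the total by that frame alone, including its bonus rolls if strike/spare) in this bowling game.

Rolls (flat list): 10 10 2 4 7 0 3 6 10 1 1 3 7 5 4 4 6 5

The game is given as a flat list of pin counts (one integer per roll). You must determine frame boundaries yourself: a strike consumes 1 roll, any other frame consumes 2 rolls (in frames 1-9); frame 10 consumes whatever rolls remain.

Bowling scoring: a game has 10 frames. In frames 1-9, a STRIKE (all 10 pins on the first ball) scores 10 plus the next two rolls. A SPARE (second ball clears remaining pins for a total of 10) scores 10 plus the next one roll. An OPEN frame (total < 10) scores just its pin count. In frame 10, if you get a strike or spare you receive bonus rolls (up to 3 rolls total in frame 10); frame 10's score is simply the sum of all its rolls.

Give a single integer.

Answer: 7

Derivation:
Frame 1: STRIKE. 10 + next two rolls (10+2) = 22. Cumulative: 22
Frame 2: STRIKE. 10 + next two rolls (2+4) = 16. Cumulative: 38
Frame 3: OPEN (2+4=6). Cumulative: 44
Frame 4: OPEN (7+0=7). Cumulative: 51
Frame 5: OPEN (3+6=9). Cumulative: 60
Frame 6: STRIKE. 10 + next two rolls (1+1) = 12. Cumulative: 72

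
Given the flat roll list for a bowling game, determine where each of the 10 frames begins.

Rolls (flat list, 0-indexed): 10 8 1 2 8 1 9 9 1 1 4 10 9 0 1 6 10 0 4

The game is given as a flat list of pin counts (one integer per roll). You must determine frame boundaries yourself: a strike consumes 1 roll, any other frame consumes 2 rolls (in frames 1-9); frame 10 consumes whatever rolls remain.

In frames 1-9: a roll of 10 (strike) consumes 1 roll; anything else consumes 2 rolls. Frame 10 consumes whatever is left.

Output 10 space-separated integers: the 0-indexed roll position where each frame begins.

Frame 1 starts at roll index 0: roll=10 (strike), consumes 1 roll
Frame 2 starts at roll index 1: rolls=8,1 (sum=9), consumes 2 rolls
Frame 3 starts at roll index 3: rolls=2,8 (sum=10), consumes 2 rolls
Frame 4 starts at roll index 5: rolls=1,9 (sum=10), consumes 2 rolls
Frame 5 starts at roll index 7: rolls=9,1 (sum=10), consumes 2 rolls
Frame 6 starts at roll index 9: rolls=1,4 (sum=5), consumes 2 rolls
Frame 7 starts at roll index 11: roll=10 (strike), consumes 1 roll
Frame 8 starts at roll index 12: rolls=9,0 (sum=9), consumes 2 rolls
Frame 9 starts at roll index 14: rolls=1,6 (sum=7), consumes 2 rolls
Frame 10 starts at roll index 16: 3 remaining rolls

Answer: 0 1 3 5 7 9 11 12 14 16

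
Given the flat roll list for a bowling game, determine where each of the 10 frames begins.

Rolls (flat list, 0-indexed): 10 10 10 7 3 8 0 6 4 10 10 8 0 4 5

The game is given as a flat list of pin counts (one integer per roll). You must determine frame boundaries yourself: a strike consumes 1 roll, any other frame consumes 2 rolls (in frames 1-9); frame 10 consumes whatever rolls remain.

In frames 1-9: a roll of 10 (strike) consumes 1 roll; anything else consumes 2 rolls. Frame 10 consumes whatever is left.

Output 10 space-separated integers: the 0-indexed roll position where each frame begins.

Frame 1 starts at roll index 0: roll=10 (strike), consumes 1 roll
Frame 2 starts at roll index 1: roll=10 (strike), consumes 1 roll
Frame 3 starts at roll index 2: roll=10 (strike), consumes 1 roll
Frame 4 starts at roll index 3: rolls=7,3 (sum=10), consumes 2 rolls
Frame 5 starts at roll index 5: rolls=8,0 (sum=8), consumes 2 rolls
Frame 6 starts at roll index 7: rolls=6,4 (sum=10), consumes 2 rolls
Frame 7 starts at roll index 9: roll=10 (strike), consumes 1 roll
Frame 8 starts at roll index 10: roll=10 (strike), consumes 1 roll
Frame 9 starts at roll index 11: rolls=8,0 (sum=8), consumes 2 rolls
Frame 10 starts at roll index 13: 2 remaining rolls

Answer: 0 1 2 3 5 7 9 10 11 13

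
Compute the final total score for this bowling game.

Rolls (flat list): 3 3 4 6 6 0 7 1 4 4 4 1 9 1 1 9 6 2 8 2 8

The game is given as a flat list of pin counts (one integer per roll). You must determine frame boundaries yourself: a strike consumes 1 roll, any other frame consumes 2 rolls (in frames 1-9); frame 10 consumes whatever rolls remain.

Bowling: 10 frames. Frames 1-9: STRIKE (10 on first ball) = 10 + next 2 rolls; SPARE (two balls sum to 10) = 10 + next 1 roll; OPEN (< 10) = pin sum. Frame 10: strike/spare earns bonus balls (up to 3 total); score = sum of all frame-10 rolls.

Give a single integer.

Frame 1: OPEN (3+3=6). Cumulative: 6
Frame 2: SPARE (4+6=10). 10 + next roll (6) = 16. Cumulative: 22
Frame 3: OPEN (6+0=6). Cumulative: 28
Frame 4: OPEN (7+1=8). Cumulative: 36
Frame 5: OPEN (4+4=8). Cumulative: 44
Frame 6: OPEN (4+1=5). Cumulative: 49
Frame 7: SPARE (9+1=10). 10 + next roll (1) = 11. Cumulative: 60
Frame 8: SPARE (1+9=10). 10 + next roll (6) = 16. Cumulative: 76
Frame 9: OPEN (6+2=8). Cumulative: 84
Frame 10: SPARE. Sum of all frame-10 rolls (8+2+8) = 18. Cumulative: 102

Answer: 102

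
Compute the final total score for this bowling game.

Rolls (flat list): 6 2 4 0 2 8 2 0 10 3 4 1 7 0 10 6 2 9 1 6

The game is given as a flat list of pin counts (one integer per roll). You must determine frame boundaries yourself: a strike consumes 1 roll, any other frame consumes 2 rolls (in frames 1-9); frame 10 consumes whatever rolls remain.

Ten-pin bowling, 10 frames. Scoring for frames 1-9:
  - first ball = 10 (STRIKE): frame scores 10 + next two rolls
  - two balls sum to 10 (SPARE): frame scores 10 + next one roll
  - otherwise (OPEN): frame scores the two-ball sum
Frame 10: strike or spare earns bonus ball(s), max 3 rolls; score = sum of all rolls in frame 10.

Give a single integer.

Frame 1: OPEN (6+2=8). Cumulative: 8
Frame 2: OPEN (4+0=4). Cumulative: 12
Frame 3: SPARE (2+8=10). 10 + next roll (2) = 12. Cumulative: 24
Frame 4: OPEN (2+0=2). Cumulative: 26
Frame 5: STRIKE. 10 + next two rolls (3+4) = 17. Cumulative: 43
Frame 6: OPEN (3+4=7). Cumulative: 50
Frame 7: OPEN (1+7=8). Cumulative: 58
Frame 8: SPARE (0+10=10). 10 + next roll (6) = 16. Cumulative: 74
Frame 9: OPEN (6+2=8). Cumulative: 82
Frame 10: SPARE. Sum of all frame-10 rolls (9+1+6) = 16. Cumulative: 98

Answer: 98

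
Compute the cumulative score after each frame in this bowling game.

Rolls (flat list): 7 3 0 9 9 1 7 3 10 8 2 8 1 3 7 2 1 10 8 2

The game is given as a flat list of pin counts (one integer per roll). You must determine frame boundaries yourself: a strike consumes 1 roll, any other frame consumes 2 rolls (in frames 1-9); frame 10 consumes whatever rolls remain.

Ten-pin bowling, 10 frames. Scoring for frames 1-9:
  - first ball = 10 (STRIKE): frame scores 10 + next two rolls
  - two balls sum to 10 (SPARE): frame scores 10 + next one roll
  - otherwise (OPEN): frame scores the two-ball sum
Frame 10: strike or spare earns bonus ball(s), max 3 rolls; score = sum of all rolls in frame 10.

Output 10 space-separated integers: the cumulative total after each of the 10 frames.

Frame 1: SPARE (7+3=10). 10 + next roll (0) = 10. Cumulative: 10
Frame 2: OPEN (0+9=9). Cumulative: 19
Frame 3: SPARE (9+1=10). 10 + next roll (7) = 17. Cumulative: 36
Frame 4: SPARE (7+3=10). 10 + next roll (10) = 20. Cumulative: 56
Frame 5: STRIKE. 10 + next two rolls (8+2) = 20. Cumulative: 76
Frame 6: SPARE (8+2=10). 10 + next roll (8) = 18. Cumulative: 94
Frame 7: OPEN (8+1=9). Cumulative: 103
Frame 8: SPARE (3+7=10). 10 + next roll (2) = 12. Cumulative: 115
Frame 9: OPEN (2+1=3). Cumulative: 118
Frame 10: STRIKE. Sum of all frame-10 rolls (10+8+2) = 20. Cumulative: 138

Answer: 10 19 36 56 76 94 103 115 118 138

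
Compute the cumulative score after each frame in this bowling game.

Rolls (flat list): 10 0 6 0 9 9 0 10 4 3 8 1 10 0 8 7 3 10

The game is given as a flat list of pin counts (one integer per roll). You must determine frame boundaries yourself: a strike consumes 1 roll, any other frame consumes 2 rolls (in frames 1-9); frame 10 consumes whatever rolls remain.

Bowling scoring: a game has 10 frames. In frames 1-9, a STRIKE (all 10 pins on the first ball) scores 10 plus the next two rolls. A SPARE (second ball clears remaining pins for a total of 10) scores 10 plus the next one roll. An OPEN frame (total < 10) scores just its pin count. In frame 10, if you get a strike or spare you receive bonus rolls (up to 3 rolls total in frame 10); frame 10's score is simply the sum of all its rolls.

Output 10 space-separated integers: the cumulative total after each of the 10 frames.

Frame 1: STRIKE. 10 + next two rolls (0+6) = 16. Cumulative: 16
Frame 2: OPEN (0+6=6). Cumulative: 22
Frame 3: OPEN (0+9=9). Cumulative: 31
Frame 4: OPEN (9+0=9). Cumulative: 40
Frame 5: STRIKE. 10 + next two rolls (4+3) = 17. Cumulative: 57
Frame 6: OPEN (4+3=7). Cumulative: 64
Frame 7: OPEN (8+1=9). Cumulative: 73
Frame 8: STRIKE. 10 + next two rolls (0+8) = 18. Cumulative: 91
Frame 9: OPEN (0+8=8). Cumulative: 99
Frame 10: SPARE. Sum of all frame-10 rolls (7+3+10) = 20. Cumulative: 119

Answer: 16 22 31 40 57 64 73 91 99 119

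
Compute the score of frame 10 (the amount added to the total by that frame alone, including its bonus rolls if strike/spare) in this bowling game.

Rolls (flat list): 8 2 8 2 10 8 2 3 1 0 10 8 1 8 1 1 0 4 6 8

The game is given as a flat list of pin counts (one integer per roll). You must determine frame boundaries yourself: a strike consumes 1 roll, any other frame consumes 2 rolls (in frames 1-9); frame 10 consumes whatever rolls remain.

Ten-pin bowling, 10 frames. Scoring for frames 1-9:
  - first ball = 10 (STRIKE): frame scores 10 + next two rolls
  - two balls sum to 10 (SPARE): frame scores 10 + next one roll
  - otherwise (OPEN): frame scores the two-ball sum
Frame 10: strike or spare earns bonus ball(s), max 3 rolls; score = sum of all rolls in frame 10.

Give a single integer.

Frame 1: SPARE (8+2=10). 10 + next roll (8) = 18. Cumulative: 18
Frame 2: SPARE (8+2=10). 10 + next roll (10) = 20. Cumulative: 38
Frame 3: STRIKE. 10 + next two rolls (8+2) = 20. Cumulative: 58
Frame 4: SPARE (8+2=10). 10 + next roll (3) = 13. Cumulative: 71
Frame 5: OPEN (3+1=4). Cumulative: 75
Frame 6: SPARE (0+10=10). 10 + next roll (8) = 18. Cumulative: 93
Frame 7: OPEN (8+1=9). Cumulative: 102
Frame 8: OPEN (8+1=9). Cumulative: 111
Frame 9: OPEN (1+0=1). Cumulative: 112
Frame 10: SPARE. Sum of all frame-10 rolls (4+6+8) = 18. Cumulative: 130

Answer: 18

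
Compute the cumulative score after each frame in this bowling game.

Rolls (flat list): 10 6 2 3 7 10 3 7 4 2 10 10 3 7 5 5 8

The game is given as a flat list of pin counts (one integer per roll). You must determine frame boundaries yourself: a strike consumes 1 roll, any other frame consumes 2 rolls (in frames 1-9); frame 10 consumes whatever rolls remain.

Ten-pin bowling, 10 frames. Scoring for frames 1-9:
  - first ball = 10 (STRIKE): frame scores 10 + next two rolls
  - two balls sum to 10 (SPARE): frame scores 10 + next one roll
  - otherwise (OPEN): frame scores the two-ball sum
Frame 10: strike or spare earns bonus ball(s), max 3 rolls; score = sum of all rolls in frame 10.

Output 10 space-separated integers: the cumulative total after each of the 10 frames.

Answer: 18 26 46 66 80 86 109 129 144 162

Derivation:
Frame 1: STRIKE. 10 + next two rolls (6+2) = 18. Cumulative: 18
Frame 2: OPEN (6+2=8). Cumulative: 26
Frame 3: SPARE (3+7=10). 10 + next roll (10) = 20. Cumulative: 46
Frame 4: STRIKE. 10 + next two rolls (3+7) = 20. Cumulative: 66
Frame 5: SPARE (3+7=10). 10 + next roll (4) = 14. Cumulative: 80
Frame 6: OPEN (4+2=6). Cumulative: 86
Frame 7: STRIKE. 10 + next two rolls (10+3) = 23. Cumulative: 109
Frame 8: STRIKE. 10 + next two rolls (3+7) = 20. Cumulative: 129
Frame 9: SPARE (3+7=10). 10 + next roll (5) = 15. Cumulative: 144
Frame 10: SPARE. Sum of all frame-10 rolls (5+5+8) = 18. Cumulative: 162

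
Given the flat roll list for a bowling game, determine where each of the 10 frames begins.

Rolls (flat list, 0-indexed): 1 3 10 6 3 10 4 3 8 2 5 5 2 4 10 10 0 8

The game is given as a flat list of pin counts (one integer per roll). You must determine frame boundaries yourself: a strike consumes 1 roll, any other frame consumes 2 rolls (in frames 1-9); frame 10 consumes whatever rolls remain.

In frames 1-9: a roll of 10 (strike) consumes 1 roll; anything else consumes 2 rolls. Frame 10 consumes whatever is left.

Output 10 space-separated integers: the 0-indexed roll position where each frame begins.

Frame 1 starts at roll index 0: rolls=1,3 (sum=4), consumes 2 rolls
Frame 2 starts at roll index 2: roll=10 (strike), consumes 1 roll
Frame 3 starts at roll index 3: rolls=6,3 (sum=9), consumes 2 rolls
Frame 4 starts at roll index 5: roll=10 (strike), consumes 1 roll
Frame 5 starts at roll index 6: rolls=4,3 (sum=7), consumes 2 rolls
Frame 6 starts at roll index 8: rolls=8,2 (sum=10), consumes 2 rolls
Frame 7 starts at roll index 10: rolls=5,5 (sum=10), consumes 2 rolls
Frame 8 starts at roll index 12: rolls=2,4 (sum=6), consumes 2 rolls
Frame 9 starts at roll index 14: roll=10 (strike), consumes 1 roll
Frame 10 starts at roll index 15: 3 remaining rolls

Answer: 0 2 3 5 6 8 10 12 14 15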